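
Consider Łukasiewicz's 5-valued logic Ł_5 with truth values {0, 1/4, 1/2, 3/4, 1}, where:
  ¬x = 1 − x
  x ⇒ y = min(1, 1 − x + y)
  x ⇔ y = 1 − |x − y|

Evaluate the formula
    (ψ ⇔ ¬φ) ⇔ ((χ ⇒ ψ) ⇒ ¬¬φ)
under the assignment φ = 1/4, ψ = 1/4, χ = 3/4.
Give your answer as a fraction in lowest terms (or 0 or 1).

3/4

¬φ = ¬1/4 = 3/4
ψ ⇔ ¬φ = 1/4 ⇔ 3/4 = 1/2
χ ⇒ ψ = 3/4 ⇒ 1/4 = 1/2
¬φ = ¬1/4 = 3/4
¬¬φ = ¬3/4 = 1/4
(χ ⇒ ψ) ⇒ ¬¬φ = 1/2 ⇒ 1/4 = 3/4
(ψ ⇔ ¬φ) ⇔ ((χ ⇒ ψ) ⇒ ¬¬φ) = 1/2 ⇔ 3/4 = 3/4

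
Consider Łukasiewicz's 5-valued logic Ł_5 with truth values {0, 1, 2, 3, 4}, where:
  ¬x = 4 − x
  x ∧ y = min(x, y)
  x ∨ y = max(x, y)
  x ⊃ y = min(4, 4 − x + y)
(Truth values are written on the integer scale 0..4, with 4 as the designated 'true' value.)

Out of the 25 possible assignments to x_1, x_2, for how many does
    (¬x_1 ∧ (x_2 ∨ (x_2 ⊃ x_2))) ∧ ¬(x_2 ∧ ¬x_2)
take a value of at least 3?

8

value 4: 2 assignments (counts)
value 3: 6 assignments (counts)
value 2: 7 assignments
value 1: 5 assignments
value 0: 5 assignments
So 8 of the 25 assignments meet the threshold.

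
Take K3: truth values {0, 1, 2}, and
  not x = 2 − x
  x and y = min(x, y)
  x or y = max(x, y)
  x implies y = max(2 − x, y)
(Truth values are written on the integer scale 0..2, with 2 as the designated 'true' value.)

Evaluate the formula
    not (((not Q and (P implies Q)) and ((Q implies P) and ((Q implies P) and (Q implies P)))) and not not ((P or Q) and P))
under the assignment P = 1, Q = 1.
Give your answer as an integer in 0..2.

not Q = not 1 = 1
P implies Q = 1 implies 1 = 1
not Q and (P implies Q) = 1 and 1 = 1
Q implies P = 1 implies 1 = 1
Q implies P = 1 implies 1 = 1
Q implies P = 1 implies 1 = 1
(Q implies P) and (Q implies P) = 1 and 1 = 1
(Q implies P) and ((Q implies P) and (Q implies P)) = 1 and 1 = 1
(not Q and (P implies Q)) and ((Q implies P) and ((Q implies P) and (Q implies P))) = 1 and 1 = 1
P or Q = 1 or 1 = 1
(P or Q) and P = 1 and 1 = 1
not ((P or Q) and P) = not 1 = 1
not not ((P or Q) and P) = not 1 = 1
((not Q and (P implies Q)) and ((Q implies P) and ((Q implies P) and (Q implies P)))) and not not ((P or Q) and P) = 1 and 1 = 1
not (((not Q and (P implies Q)) and ((Q implies P) and ((Q implies P) and (Q implies P)))) and not not ((P or Q) and P)) = not 1 = 1

1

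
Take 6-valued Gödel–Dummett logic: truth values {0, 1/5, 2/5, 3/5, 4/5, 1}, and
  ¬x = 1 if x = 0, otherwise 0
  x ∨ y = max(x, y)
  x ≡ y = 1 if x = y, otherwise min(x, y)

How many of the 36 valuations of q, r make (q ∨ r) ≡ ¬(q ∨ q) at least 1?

value 1: 1 assignment (counts)
value 4/5: 1 assignment
value 3/5: 1 assignment
value 2/5: 1 assignment
value 1/5: 1 assignment
value 0: 31 assignments
So 1 of the 36 assignments meets the threshold.

1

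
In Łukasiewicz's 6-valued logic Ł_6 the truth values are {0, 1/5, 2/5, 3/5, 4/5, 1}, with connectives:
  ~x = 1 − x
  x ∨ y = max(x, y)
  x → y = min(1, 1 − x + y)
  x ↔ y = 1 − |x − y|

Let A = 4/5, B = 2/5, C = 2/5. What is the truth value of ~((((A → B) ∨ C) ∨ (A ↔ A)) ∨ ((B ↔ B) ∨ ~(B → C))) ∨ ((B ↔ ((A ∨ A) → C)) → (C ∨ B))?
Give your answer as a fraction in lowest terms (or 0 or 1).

3/5

A → B = 4/5 → 2/5 = 3/5
(A → B) ∨ C = 3/5 ∨ 2/5 = 3/5
A ↔ A = 4/5 ↔ 4/5 = 1
((A → B) ∨ C) ∨ (A ↔ A) = 3/5 ∨ 1 = 1
B ↔ B = 2/5 ↔ 2/5 = 1
B → C = 2/5 → 2/5 = 1
~(B → C) = ~1 = 0
(B ↔ B) ∨ ~(B → C) = 1 ∨ 0 = 1
(((A → B) ∨ C) ∨ (A ↔ A)) ∨ ((B ↔ B) ∨ ~(B → C)) = 1 ∨ 1 = 1
~((((A → B) ∨ C) ∨ (A ↔ A)) ∨ ((B ↔ B) ∨ ~(B → C))) = ~1 = 0
A ∨ A = 4/5 ∨ 4/5 = 4/5
(A ∨ A) → C = 4/5 → 2/5 = 3/5
B ↔ ((A ∨ A) → C) = 2/5 ↔ 3/5 = 4/5
C ∨ B = 2/5 ∨ 2/5 = 2/5
(B ↔ ((A ∨ A) → C)) → (C ∨ B) = 4/5 → 2/5 = 3/5
~((((A → B) ∨ C) ∨ (A ↔ A)) ∨ ((B ↔ B) ∨ ~(B → C))) ∨ ((B ↔ ((A ∨ A) → C)) → (C ∨ B)) = 0 ∨ 3/5 = 3/5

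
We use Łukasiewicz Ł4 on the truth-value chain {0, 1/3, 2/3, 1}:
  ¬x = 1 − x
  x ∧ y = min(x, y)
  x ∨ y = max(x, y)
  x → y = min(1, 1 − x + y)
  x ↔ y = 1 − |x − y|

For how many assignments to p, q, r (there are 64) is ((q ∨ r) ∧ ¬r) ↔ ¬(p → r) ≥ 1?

value 1: 28 assignments (counts)
value 2/3: 26 assignments
value 1/3: 8 assignments
value 0: 2 assignments
So 28 of the 64 assignments meet the threshold.

28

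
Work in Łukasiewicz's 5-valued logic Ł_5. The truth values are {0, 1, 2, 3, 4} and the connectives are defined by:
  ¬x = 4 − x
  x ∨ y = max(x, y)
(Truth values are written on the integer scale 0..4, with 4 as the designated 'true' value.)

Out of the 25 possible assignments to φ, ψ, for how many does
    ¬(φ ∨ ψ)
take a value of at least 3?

value 4: 1 assignment (counts)
value 3: 3 assignments (counts)
value 2: 5 assignments
value 1: 7 assignments
value 0: 9 assignments
So 4 of the 25 assignments meet the threshold.

4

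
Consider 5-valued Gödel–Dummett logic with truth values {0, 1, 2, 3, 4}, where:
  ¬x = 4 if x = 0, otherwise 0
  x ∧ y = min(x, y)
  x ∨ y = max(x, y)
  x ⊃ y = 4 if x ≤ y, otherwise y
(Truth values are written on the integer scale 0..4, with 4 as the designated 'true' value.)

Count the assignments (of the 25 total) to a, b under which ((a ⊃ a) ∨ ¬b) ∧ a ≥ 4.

5

value 4: 5 assignments (counts)
value 3: 5 assignments
value 2: 5 assignments
value 1: 5 assignments
value 0: 5 assignments
So 5 of the 25 assignments meet the threshold.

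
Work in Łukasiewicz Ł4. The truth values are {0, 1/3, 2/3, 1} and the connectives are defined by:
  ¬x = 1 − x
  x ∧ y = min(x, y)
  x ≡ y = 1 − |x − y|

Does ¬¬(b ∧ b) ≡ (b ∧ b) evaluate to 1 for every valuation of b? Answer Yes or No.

Yes

b = 0 ↦ 1
b = 1/3 ↦ 1
b = 2/3 ↦ 1
b = 1 ↦ 1
Every assignment gives a value ≥ 1.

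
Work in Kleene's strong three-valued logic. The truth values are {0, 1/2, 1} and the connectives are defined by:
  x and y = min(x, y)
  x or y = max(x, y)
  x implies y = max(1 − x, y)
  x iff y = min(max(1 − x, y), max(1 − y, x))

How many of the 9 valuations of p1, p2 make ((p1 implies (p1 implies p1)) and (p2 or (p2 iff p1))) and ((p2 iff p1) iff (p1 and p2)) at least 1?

2

p1 = 0, p2 = 0 ↦ 0  <
p1 = 0, p2 = 1/2 ↦ 1/2  <
p1 = 0, p2 = 1 ↦ 1  ≥
p1 = 1/2, p2 = 0 ↦ 1/2  <
p1 = 1/2, p2 = 1/2 ↦ 1/2  <
p1 = 1/2, p2 = 1 ↦ 1/2  <
p1 = 1, p2 = 0 ↦ 0  <
p1 = 1, p2 = 1/2 ↦ 1/2  <
p1 = 1, p2 = 1 ↦ 1  ≥
So 2 of the 9 assignments meet the threshold.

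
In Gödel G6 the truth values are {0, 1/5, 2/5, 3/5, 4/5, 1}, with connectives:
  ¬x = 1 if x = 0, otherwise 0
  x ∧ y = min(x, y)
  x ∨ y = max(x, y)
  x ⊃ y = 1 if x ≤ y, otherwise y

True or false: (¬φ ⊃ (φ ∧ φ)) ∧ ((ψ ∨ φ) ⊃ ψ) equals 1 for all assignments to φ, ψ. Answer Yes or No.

Counterexample: take φ = 0, ψ = 0.
¬φ = ¬0 = 1
φ ∧ φ = 0 ∧ 0 = 0
¬φ ⊃ (φ ∧ φ) = 1 ⊃ 0 = 0
ψ ∨ φ = 0 ∨ 0 = 0
(ψ ∨ φ) ⊃ ψ = 0 ⊃ 0 = 1
(¬φ ⊃ (φ ∧ φ)) ∧ ((ψ ∨ φ) ⊃ ψ) = 0 ∧ 1 = 0
This gives 0 ≠ 1.

No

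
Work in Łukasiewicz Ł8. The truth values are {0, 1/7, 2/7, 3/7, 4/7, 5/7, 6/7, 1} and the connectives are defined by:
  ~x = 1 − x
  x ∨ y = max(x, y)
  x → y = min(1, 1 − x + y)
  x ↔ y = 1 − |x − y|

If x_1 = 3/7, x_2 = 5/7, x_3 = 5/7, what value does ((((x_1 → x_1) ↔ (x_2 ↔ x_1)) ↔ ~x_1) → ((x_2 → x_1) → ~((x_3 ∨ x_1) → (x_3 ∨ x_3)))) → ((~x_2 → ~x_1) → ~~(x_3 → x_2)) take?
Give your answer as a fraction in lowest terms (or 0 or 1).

x_1 → x_1 = 3/7 → 3/7 = 1
x_2 ↔ x_1 = 5/7 ↔ 3/7 = 5/7
(x_1 → x_1) ↔ (x_2 ↔ x_1) = 1 ↔ 5/7 = 5/7
~x_1 = ~3/7 = 4/7
((x_1 → x_1) ↔ (x_2 ↔ x_1)) ↔ ~x_1 = 5/7 ↔ 4/7 = 6/7
x_2 → x_1 = 5/7 → 3/7 = 5/7
x_3 ∨ x_1 = 5/7 ∨ 3/7 = 5/7
x_3 ∨ x_3 = 5/7 ∨ 5/7 = 5/7
(x_3 ∨ x_1) → (x_3 ∨ x_3) = 5/7 → 5/7 = 1
~((x_3 ∨ x_1) → (x_3 ∨ x_3)) = ~1 = 0
(x_2 → x_1) → ~((x_3 ∨ x_1) → (x_3 ∨ x_3)) = 5/7 → 0 = 2/7
(((x_1 → x_1) ↔ (x_2 ↔ x_1)) ↔ ~x_1) → ((x_2 → x_1) → ~((x_3 ∨ x_1) → (x_3 ∨ x_3))) = 6/7 → 2/7 = 3/7
~x_2 = ~5/7 = 2/7
~x_1 = ~3/7 = 4/7
~x_2 → ~x_1 = 2/7 → 4/7 = 1
x_3 → x_2 = 5/7 → 5/7 = 1
~(x_3 → x_2) = ~1 = 0
~~(x_3 → x_2) = ~0 = 1
(~x_2 → ~x_1) → ~~(x_3 → x_2) = 1 → 1 = 1
((((x_1 → x_1) ↔ (x_2 ↔ x_1)) ↔ ~x_1) → ((x_2 → x_1) → ~((x_3 ∨ x_1) → (x_3 ∨ x_3)))) → ((~x_2 → ~x_1) → ~~(x_3 → x_2)) = 3/7 → 1 = 1

1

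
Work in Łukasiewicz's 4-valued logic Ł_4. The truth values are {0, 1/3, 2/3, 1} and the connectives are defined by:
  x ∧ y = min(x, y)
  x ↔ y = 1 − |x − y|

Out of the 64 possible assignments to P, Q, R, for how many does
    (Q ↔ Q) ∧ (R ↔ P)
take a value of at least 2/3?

value 1: 16 assignments (counts)
value 2/3: 24 assignments (counts)
value 1/3: 16 assignments
value 0: 8 assignments
So 40 of the 64 assignments meet the threshold.

40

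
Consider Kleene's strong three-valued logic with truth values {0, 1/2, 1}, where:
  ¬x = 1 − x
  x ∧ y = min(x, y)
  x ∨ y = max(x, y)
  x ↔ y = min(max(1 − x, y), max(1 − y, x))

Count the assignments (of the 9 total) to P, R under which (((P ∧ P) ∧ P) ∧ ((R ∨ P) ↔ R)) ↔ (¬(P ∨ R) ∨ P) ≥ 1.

2

P = 0, R = 0 ↦ 0  <
P = 0, R = 1/2 ↦ 1/2  <
P = 0, R = 1 ↦ 1  ≥
P = 1/2, R = 0 ↦ 1/2  <
P = 1/2, R = 1/2 ↦ 1/2  <
P = 1/2, R = 1 ↦ 1/2  <
P = 1, R = 0 ↦ 0  <
P = 1, R = 1/2 ↦ 1/2  <
P = 1, R = 1 ↦ 1  ≥
So 2 of the 9 assignments meet the threshold.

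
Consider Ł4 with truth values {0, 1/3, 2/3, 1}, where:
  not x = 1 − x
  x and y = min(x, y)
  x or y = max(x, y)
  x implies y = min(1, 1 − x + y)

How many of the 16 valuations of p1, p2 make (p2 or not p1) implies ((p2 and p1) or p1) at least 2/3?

p1 = 0, p2 = 0 ↦ 0  <
p1 = 0, p2 = 1/3 ↦ 0  <
p1 = 0, p2 = 2/3 ↦ 0  <
p1 = 0, p2 = 1 ↦ 0  <
p1 = 1/3, p2 = 0 ↦ 2/3  ≥
p1 = 1/3, p2 = 1/3 ↦ 2/3  ≥
p1 = 1/3, p2 = 2/3 ↦ 2/3  ≥
p1 = 1/3, p2 = 1 ↦ 1/3  <
p1 = 2/3, p2 = 0 ↦ 1  ≥
p1 = 2/3, p2 = 1/3 ↦ 1  ≥
p1 = 2/3, p2 = 2/3 ↦ 1  ≥
p1 = 2/3, p2 = 1 ↦ 2/3  ≥
p1 = 1, p2 = 0 ↦ 1  ≥
p1 = 1, p2 = 1/3 ↦ 1  ≥
p1 = 1, p2 = 2/3 ↦ 1  ≥
p1 = 1, p2 = 1 ↦ 1  ≥
So 11 of the 16 assignments meet the threshold.

11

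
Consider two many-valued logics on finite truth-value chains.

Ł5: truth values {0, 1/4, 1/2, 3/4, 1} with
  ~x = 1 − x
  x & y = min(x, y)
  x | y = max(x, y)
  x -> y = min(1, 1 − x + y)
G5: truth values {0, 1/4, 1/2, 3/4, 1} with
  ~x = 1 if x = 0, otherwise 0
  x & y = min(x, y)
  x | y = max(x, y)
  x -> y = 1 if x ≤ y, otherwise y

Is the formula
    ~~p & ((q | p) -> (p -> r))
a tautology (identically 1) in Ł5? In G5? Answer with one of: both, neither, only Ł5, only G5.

neither

In Ł5: at p = 0, q = 0, r = 0 the value is 0 — not a tautology.
In G5: at p = 0, q = 0, r = 0 the value is 0 — not a tautology.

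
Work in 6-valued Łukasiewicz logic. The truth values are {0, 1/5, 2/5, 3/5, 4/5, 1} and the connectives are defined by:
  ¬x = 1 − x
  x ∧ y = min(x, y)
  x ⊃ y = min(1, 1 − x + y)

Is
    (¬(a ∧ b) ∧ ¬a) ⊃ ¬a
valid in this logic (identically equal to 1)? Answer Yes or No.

At a = 1/5, b = 1, for instance:
a ∧ b = 1/5 ∧ 1 = 1/5
¬(a ∧ b) = ¬1/5 = 4/5
¬a = ¬1/5 = 4/5
¬(a ∧ b) ∧ ¬a = 4/5 ∧ 4/5 = 4/5
(¬(a ∧ b) ∧ ¬a) ⊃ ¬a = 4/5 ⊃ 4/5 = 1
and checking the remaining 35 assignments likewise gives ≥ 1 in every case.

Yes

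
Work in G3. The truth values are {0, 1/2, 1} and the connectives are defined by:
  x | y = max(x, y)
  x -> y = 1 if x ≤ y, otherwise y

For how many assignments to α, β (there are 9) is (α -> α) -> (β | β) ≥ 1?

3

α = 0, β = 0 ↦ 0  <
α = 0, β = 1/2 ↦ 1/2  <
α = 0, β = 1 ↦ 1  ≥
α = 1/2, β = 0 ↦ 0  <
α = 1/2, β = 1/2 ↦ 1/2  <
α = 1/2, β = 1 ↦ 1  ≥
α = 1, β = 0 ↦ 0  <
α = 1, β = 1/2 ↦ 1/2  <
α = 1, β = 1 ↦ 1  ≥
So 3 of the 9 assignments meet the threshold.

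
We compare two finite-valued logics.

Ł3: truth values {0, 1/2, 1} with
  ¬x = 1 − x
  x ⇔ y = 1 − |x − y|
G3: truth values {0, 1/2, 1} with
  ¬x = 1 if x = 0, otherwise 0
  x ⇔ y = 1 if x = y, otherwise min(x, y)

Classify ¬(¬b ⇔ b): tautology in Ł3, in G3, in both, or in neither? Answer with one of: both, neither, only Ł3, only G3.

In Ł3: at b = 1/2 the value is 0 — not a tautology.
In G3: every assignment gives 1 — tautology.

only G3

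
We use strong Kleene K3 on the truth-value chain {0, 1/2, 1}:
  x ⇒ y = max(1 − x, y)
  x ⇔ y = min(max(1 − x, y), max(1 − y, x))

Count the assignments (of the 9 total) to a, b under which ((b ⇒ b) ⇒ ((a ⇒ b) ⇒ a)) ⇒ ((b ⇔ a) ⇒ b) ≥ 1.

a = 0, b = 0 ↦ 1  ≥
a = 0, b = 1/2 ↦ 1/2  <
a = 0, b = 1 ↦ 1  ≥
a = 1/2, b = 0 ↦ 1/2  <
a = 1/2, b = 1/2 ↦ 1/2  <
a = 1/2, b = 1 ↦ 1  ≥
a = 1, b = 0 ↦ 1  ≥
a = 1, b = 1/2 ↦ 1/2  <
a = 1, b = 1 ↦ 1  ≥
So 5 of the 9 assignments meet the threshold.

5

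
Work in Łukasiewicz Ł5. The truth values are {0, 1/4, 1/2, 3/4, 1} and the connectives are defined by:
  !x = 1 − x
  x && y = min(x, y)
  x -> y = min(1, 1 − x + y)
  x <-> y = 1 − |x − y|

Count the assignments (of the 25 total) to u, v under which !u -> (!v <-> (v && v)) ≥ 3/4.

value 1: 13 assignments (counts)
value 3/4: 4 assignments (counts)
value 1/2: 4 assignments
value 1/4: 2 assignments
value 0: 2 assignments
So 17 of the 25 assignments meet the threshold.

17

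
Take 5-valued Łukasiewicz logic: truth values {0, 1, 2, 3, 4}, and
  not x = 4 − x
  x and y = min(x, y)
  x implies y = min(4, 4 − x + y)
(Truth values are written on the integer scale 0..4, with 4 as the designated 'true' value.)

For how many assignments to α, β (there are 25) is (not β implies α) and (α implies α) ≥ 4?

value 4: 15 assignments (counts)
value 3: 4 assignments
value 2: 3 assignments
value 1: 2 assignments
value 0: 1 assignment
So 15 of the 25 assignments meet the threshold.

15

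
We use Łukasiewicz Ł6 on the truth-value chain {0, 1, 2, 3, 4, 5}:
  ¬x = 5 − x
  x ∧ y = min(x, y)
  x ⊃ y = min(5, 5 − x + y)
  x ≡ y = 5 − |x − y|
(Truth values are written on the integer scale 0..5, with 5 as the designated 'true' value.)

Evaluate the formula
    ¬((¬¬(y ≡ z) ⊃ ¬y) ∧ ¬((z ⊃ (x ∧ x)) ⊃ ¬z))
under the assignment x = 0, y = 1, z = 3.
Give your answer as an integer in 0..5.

y ≡ z = 1 ≡ 3 = 3
¬(y ≡ z) = ¬3 = 2
¬¬(y ≡ z) = ¬2 = 3
¬y = ¬1 = 4
¬¬(y ≡ z) ⊃ ¬y = 3 ⊃ 4 = 5
x ∧ x = 0 ∧ 0 = 0
z ⊃ (x ∧ x) = 3 ⊃ 0 = 2
¬z = ¬3 = 2
(z ⊃ (x ∧ x)) ⊃ ¬z = 2 ⊃ 2 = 5
¬((z ⊃ (x ∧ x)) ⊃ ¬z) = ¬5 = 0
(¬¬(y ≡ z) ⊃ ¬y) ∧ ¬((z ⊃ (x ∧ x)) ⊃ ¬z) = 5 ∧ 0 = 0
¬((¬¬(y ≡ z) ⊃ ¬y) ∧ ¬((z ⊃ (x ∧ x)) ⊃ ¬z)) = ¬0 = 5

5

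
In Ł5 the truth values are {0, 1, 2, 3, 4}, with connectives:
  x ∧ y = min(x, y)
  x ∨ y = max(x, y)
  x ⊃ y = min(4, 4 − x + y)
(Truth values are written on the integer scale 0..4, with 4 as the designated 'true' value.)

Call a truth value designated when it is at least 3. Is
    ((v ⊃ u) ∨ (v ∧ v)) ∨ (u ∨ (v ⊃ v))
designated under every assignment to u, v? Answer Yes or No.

At u = 1, v = 1, for instance:
v ⊃ u = 1 ⊃ 1 = 4
v ∧ v = 1 ∧ 1 = 1
(v ⊃ u) ∨ (v ∧ v) = 4 ∨ 1 = 4
v ⊃ v = 1 ⊃ 1 = 4
u ∨ (v ⊃ v) = 1 ∨ 4 = 4
((v ⊃ u) ∨ (v ∧ v)) ∨ (u ∨ (v ⊃ v)) = 4 ∨ 4 = 4
and checking the remaining 24 assignments likewise gives ≥ 3 in every case.

Yes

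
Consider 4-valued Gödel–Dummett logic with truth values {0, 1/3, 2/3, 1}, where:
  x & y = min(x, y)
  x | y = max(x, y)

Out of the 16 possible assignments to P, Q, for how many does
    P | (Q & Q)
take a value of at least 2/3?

12

P = 0, Q = 0 ↦ 0  <
P = 0, Q = 1/3 ↦ 1/3  <
P = 0, Q = 2/3 ↦ 2/3  ≥
P = 0, Q = 1 ↦ 1  ≥
P = 1/3, Q = 0 ↦ 1/3  <
P = 1/3, Q = 1/3 ↦ 1/3  <
P = 1/3, Q = 2/3 ↦ 2/3  ≥
P = 1/3, Q = 1 ↦ 1  ≥
P = 2/3, Q = 0 ↦ 2/3  ≥
P = 2/3, Q = 1/3 ↦ 2/3  ≥
P = 2/3, Q = 2/3 ↦ 2/3  ≥
P = 2/3, Q = 1 ↦ 1  ≥
P = 1, Q = 0 ↦ 1  ≥
P = 1, Q = 1/3 ↦ 1  ≥
P = 1, Q = 2/3 ↦ 1  ≥
P = 1, Q = 1 ↦ 1  ≥
So 12 of the 16 assignments meet the threshold.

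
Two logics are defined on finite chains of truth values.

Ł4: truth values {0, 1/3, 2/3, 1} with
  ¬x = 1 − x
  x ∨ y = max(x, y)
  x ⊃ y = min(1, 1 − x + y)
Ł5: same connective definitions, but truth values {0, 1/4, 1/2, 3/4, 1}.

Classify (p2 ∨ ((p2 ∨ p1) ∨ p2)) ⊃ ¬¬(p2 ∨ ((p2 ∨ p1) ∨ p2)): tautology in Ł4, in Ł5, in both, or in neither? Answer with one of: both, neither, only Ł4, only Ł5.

both

In Ł4: every assignment gives 1 — tautology.
In Ł5: every assignment gives 1 — tautology.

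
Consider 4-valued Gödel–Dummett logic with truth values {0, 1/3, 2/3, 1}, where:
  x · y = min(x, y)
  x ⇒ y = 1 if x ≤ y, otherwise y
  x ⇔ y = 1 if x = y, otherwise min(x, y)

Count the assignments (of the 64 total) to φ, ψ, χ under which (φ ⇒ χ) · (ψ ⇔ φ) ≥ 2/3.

15

value 1: 10 assignments (counts)
value 2/3: 5 assignments (counts)
value 1/3: 16 assignments
value 0: 33 assignments
So 15 of the 64 assignments meet the threshold.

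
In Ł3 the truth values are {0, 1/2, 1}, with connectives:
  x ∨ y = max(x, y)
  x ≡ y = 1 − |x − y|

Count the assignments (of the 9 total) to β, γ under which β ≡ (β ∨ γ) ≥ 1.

β = 0, γ = 0 ↦ 1  ≥
β = 0, γ = 1/2 ↦ 1/2  <
β = 0, γ = 1 ↦ 0  <
β = 1/2, γ = 0 ↦ 1  ≥
β = 1/2, γ = 1/2 ↦ 1  ≥
β = 1/2, γ = 1 ↦ 1/2  <
β = 1, γ = 0 ↦ 1  ≥
β = 1, γ = 1/2 ↦ 1  ≥
β = 1, γ = 1 ↦ 1  ≥
So 6 of the 9 assignments meet the threshold.

6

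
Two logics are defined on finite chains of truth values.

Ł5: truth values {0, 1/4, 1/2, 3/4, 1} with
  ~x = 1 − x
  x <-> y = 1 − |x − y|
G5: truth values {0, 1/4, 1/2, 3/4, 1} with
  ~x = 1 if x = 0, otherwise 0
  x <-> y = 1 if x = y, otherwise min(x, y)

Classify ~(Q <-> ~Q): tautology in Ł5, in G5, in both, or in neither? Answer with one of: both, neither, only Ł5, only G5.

In Ł5: at Q = 1/4 the value is 1/2 — not a tautology.
In G5: every assignment gives 1 — tautology.

only G5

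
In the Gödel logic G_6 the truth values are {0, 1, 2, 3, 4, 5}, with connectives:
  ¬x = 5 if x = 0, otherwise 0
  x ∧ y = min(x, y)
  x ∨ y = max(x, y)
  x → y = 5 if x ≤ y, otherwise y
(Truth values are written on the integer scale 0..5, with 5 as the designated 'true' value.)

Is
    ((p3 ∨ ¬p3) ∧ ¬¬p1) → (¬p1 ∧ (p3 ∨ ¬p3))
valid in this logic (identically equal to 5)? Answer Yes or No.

Counterexample: take p1 = 1, p3 = 0.
¬p3 = ¬0 = 5
p3 ∨ ¬p3 = 0 ∨ 5 = 5
¬p1 = ¬1 = 0
¬¬p1 = ¬0 = 5
(p3 ∨ ¬p3) ∧ ¬¬p1 = 5 ∧ 5 = 5
¬p1 = ¬1 = 0
¬p3 = ¬0 = 5
p3 ∨ ¬p3 = 0 ∨ 5 = 5
¬p1 ∧ (p3 ∨ ¬p3) = 0 ∧ 5 = 0
((p3 ∨ ¬p3) ∧ ¬¬p1) → (¬p1 ∧ (p3 ∨ ¬p3)) = 5 → 0 = 0
This gives 0 ≠ 5.

No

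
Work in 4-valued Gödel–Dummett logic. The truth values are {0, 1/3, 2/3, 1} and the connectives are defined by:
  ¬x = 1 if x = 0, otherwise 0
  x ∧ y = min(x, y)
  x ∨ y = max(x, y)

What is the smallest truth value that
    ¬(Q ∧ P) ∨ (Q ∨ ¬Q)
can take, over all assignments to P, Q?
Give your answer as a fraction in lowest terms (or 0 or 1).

Take P = 1/3, Q = 1/3:
Q ∧ P = 1/3 ∧ 1/3 = 1/3
¬(Q ∧ P) = ¬1/3 = 0
¬Q = ¬1/3 = 0
Q ∨ ¬Q = 1/3 ∨ 0 = 1/3
¬(Q ∧ P) ∨ (Q ∨ ¬Q) = 0 ∨ 1/3 = 1/3
No assignment yields a value below 1/3, so this is the minimum.

1/3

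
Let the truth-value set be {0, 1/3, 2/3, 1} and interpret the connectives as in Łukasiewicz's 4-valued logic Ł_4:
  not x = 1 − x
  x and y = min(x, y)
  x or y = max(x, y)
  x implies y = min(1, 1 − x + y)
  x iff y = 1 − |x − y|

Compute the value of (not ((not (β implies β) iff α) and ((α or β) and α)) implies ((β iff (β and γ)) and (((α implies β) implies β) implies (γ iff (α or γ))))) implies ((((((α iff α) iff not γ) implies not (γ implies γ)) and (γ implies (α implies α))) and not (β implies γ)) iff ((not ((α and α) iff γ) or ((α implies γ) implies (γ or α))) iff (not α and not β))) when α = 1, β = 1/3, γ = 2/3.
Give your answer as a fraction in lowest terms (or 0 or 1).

1

β implies β = 1/3 implies 1/3 = 1
not (β implies β) = not 1 = 0
not (β implies β) iff α = 0 iff 1 = 0
α or β = 1 or 1/3 = 1
(α or β) and α = 1 and 1 = 1
(not (β implies β) iff α) and ((α or β) and α) = 0 and 1 = 0
not ((not (β implies β) iff α) and ((α or β) and α)) = not 0 = 1
β and γ = 1/3 and 2/3 = 1/3
β iff (β and γ) = 1/3 iff 1/3 = 1
α implies β = 1 implies 1/3 = 1/3
(α implies β) implies β = 1/3 implies 1/3 = 1
α or γ = 1 or 2/3 = 1
γ iff (α or γ) = 2/3 iff 1 = 2/3
((α implies β) implies β) implies (γ iff (α or γ)) = 1 implies 2/3 = 2/3
(β iff (β and γ)) and (((α implies β) implies β) implies (γ iff (α or γ))) = 1 and 2/3 = 2/3
not ((not (β implies β) iff α) and ((α or β) and α)) implies ((β iff (β and γ)) and (((α implies β) implies β) implies (γ iff (α or γ)))) = 1 implies 2/3 = 2/3
α iff α = 1 iff 1 = 1
not γ = not 2/3 = 1/3
(α iff α) iff not γ = 1 iff 1/3 = 1/3
γ implies γ = 2/3 implies 2/3 = 1
not (γ implies γ) = not 1 = 0
((α iff α) iff not γ) implies not (γ implies γ) = 1/3 implies 0 = 2/3
α implies α = 1 implies 1 = 1
γ implies (α implies α) = 2/3 implies 1 = 1
(((α iff α) iff not γ) implies not (γ implies γ)) and (γ implies (α implies α)) = 2/3 and 1 = 2/3
β implies γ = 1/3 implies 2/3 = 1
not (β implies γ) = not 1 = 0
((((α iff α) iff not γ) implies not (γ implies γ)) and (γ implies (α implies α))) and not (β implies γ) = 2/3 and 0 = 0
α and α = 1 and 1 = 1
(α and α) iff γ = 1 iff 2/3 = 2/3
not ((α and α) iff γ) = not 2/3 = 1/3
α implies γ = 1 implies 2/3 = 2/3
γ or α = 2/3 or 1 = 1
(α implies γ) implies (γ or α) = 2/3 implies 1 = 1
not ((α and α) iff γ) or ((α implies γ) implies (γ or α)) = 1/3 or 1 = 1
not α = not 1 = 0
not β = not 1/3 = 2/3
not α and not β = 0 and 2/3 = 0
(not ((α and α) iff γ) or ((α implies γ) implies (γ or α))) iff (not α and not β) = 1 iff 0 = 0
(((((α iff α) iff not γ) implies not (γ implies γ)) and (γ implies (α implies α))) and not (β implies γ)) iff ((not ((α and α) iff γ) or ((α implies γ) implies (γ or α))) iff (not α and not β)) = 0 iff 0 = 1
(not ((not (β implies β) iff α) and ((α or β) and α)) implies ((β iff (β and γ)) and (((α implies β) implies β) implies (γ iff (α or γ))))) implies ((((((α iff α) iff not γ) implies not (γ implies γ)) and (γ implies (α implies α))) and not (β implies γ)) iff ((not ((α and α) iff γ) or ((α implies γ) implies (γ or α))) iff (not α and not β))) = 2/3 implies 1 = 1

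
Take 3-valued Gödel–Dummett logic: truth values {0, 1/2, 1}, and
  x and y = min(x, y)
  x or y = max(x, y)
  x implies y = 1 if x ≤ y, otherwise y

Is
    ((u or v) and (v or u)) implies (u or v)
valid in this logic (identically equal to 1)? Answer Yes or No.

Yes

u = 0, v = 0 ↦ 1
u = 0, v = 1/2 ↦ 1
u = 0, v = 1 ↦ 1
u = 1/2, v = 0 ↦ 1
u = 1/2, v = 1/2 ↦ 1
u = 1/2, v = 1 ↦ 1
u = 1, v = 0 ↦ 1
u = 1, v = 1/2 ↦ 1
u = 1, v = 1 ↦ 1
Every assignment gives a value ≥ 1.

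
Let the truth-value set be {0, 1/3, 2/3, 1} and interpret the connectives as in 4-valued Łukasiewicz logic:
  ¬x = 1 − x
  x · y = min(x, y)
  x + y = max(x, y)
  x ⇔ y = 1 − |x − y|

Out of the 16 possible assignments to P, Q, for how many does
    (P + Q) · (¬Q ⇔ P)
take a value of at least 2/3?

P = 0, Q = 0 ↦ 0  <
P = 0, Q = 1/3 ↦ 1/3  <
P = 0, Q = 2/3 ↦ 2/3  ≥
P = 0, Q = 1 ↦ 1  ≥
P = 1/3, Q = 0 ↦ 1/3  <
P = 1/3, Q = 1/3 ↦ 1/3  <
P = 1/3, Q = 2/3 ↦ 2/3  ≥
P = 1/3, Q = 1 ↦ 2/3  ≥
P = 2/3, Q = 0 ↦ 2/3  ≥
P = 2/3, Q = 1/3 ↦ 2/3  ≥
P = 2/3, Q = 2/3 ↦ 2/3  ≥
P = 2/3, Q = 1 ↦ 1/3  <
P = 1, Q = 0 ↦ 1  ≥
P = 1, Q = 1/3 ↦ 2/3  ≥
P = 1, Q = 2/3 ↦ 1/3  <
P = 1, Q = 1 ↦ 0  <
So 9 of the 16 assignments meet the threshold.

9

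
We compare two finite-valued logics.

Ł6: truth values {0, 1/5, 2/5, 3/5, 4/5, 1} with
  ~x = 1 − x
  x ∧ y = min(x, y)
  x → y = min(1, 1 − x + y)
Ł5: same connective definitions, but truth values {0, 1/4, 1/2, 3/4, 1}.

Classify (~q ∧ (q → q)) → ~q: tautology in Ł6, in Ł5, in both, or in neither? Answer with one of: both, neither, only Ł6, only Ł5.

In Ł6: every assignment gives 1 — tautology.
In Ł5: every assignment gives 1 — tautology.

both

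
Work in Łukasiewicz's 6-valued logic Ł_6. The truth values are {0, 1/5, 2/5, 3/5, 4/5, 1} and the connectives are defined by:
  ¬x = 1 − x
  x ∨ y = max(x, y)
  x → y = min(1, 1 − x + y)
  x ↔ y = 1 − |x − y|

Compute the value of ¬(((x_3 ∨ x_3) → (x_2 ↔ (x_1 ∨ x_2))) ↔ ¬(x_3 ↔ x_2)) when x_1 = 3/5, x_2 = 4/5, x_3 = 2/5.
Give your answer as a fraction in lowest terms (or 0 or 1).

3/5

x_3 ∨ x_3 = 2/5 ∨ 2/5 = 2/5
x_1 ∨ x_2 = 3/5 ∨ 4/5 = 4/5
x_2 ↔ (x_1 ∨ x_2) = 4/5 ↔ 4/5 = 1
(x_3 ∨ x_3) → (x_2 ↔ (x_1 ∨ x_2)) = 2/5 → 1 = 1
x_3 ↔ x_2 = 2/5 ↔ 4/5 = 3/5
¬(x_3 ↔ x_2) = ¬3/5 = 2/5
((x_3 ∨ x_3) → (x_2 ↔ (x_1 ∨ x_2))) ↔ ¬(x_3 ↔ x_2) = 1 ↔ 2/5 = 2/5
¬(((x_3 ∨ x_3) → (x_2 ↔ (x_1 ∨ x_2))) ↔ ¬(x_3 ↔ x_2)) = ¬2/5 = 3/5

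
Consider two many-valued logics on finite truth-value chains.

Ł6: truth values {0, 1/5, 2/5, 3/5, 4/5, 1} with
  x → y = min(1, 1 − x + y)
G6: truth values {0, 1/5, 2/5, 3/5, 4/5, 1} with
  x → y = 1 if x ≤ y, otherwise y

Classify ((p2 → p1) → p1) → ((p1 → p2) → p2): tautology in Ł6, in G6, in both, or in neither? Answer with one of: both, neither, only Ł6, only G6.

In Ł6: every assignment gives 1 — tautology.
In G6: at p1 = 0, p2 = 1/5 the value is 1/5 — not a tautology.

only Ł6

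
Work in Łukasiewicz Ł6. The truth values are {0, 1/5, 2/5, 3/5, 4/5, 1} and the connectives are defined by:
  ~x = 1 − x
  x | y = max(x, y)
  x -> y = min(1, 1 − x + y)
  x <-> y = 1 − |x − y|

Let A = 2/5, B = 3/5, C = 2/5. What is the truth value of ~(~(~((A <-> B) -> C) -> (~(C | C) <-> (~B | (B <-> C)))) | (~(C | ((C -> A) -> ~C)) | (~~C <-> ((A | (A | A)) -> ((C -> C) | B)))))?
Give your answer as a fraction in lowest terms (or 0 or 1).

3/5

A <-> B = 2/5 <-> 3/5 = 4/5
(A <-> B) -> C = 4/5 -> 2/5 = 3/5
~((A <-> B) -> C) = ~3/5 = 2/5
C | C = 2/5 | 2/5 = 2/5
~(C | C) = ~2/5 = 3/5
~B = ~3/5 = 2/5
B <-> C = 3/5 <-> 2/5 = 4/5
~B | (B <-> C) = 2/5 | 4/5 = 4/5
~(C | C) <-> (~B | (B <-> C)) = 3/5 <-> 4/5 = 4/5
~((A <-> B) -> C) -> (~(C | C) <-> (~B | (B <-> C))) = 2/5 -> 4/5 = 1
~(~((A <-> B) -> C) -> (~(C | C) <-> (~B | (B <-> C)))) = ~1 = 0
C -> A = 2/5 -> 2/5 = 1
~C = ~2/5 = 3/5
(C -> A) -> ~C = 1 -> 3/5 = 3/5
C | ((C -> A) -> ~C) = 2/5 | 3/5 = 3/5
~(C | ((C -> A) -> ~C)) = ~3/5 = 2/5
~C = ~2/5 = 3/5
~~C = ~3/5 = 2/5
A | A = 2/5 | 2/5 = 2/5
A | (A | A) = 2/5 | 2/5 = 2/5
C -> C = 2/5 -> 2/5 = 1
(C -> C) | B = 1 | 3/5 = 1
(A | (A | A)) -> ((C -> C) | B) = 2/5 -> 1 = 1
~~C <-> ((A | (A | A)) -> ((C -> C) | B)) = 2/5 <-> 1 = 2/5
~(C | ((C -> A) -> ~C)) | (~~C <-> ((A | (A | A)) -> ((C -> C) | B))) = 2/5 | 2/5 = 2/5
~(~((A <-> B) -> C) -> (~(C | C) <-> (~B | (B <-> C)))) | (~(C | ((C -> A) -> ~C)) | (~~C <-> ((A | (A | A)) -> ((C -> C) | B)))) = 0 | 2/5 = 2/5
~(~(~((A <-> B) -> C) -> (~(C | C) <-> (~B | (B <-> C)))) | (~(C | ((C -> A) -> ~C)) | (~~C <-> ((A | (A | A)) -> ((C -> C) | B))))) = ~2/5 = 3/5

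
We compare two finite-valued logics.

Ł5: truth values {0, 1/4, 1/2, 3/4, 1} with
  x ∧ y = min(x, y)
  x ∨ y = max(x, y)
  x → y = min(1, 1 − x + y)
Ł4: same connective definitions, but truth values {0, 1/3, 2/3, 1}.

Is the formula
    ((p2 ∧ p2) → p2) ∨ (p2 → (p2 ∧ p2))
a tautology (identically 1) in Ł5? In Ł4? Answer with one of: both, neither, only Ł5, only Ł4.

In Ł5: every assignment gives 1 — tautology.
In Ł4: every assignment gives 1 — tautology.

both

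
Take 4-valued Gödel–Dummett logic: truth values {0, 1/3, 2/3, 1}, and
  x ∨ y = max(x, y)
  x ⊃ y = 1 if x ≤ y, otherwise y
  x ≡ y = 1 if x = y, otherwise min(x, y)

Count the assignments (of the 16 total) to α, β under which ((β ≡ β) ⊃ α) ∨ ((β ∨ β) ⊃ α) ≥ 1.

10

α = 0, β = 0 ↦ 1  ≥
α = 0, β = 1/3 ↦ 0  <
α = 0, β = 2/3 ↦ 0  <
α = 0, β = 1 ↦ 0  <
α = 1/3, β = 0 ↦ 1  ≥
α = 1/3, β = 1/3 ↦ 1  ≥
α = 1/3, β = 2/3 ↦ 1/3  <
α = 1/3, β = 1 ↦ 1/3  <
α = 2/3, β = 0 ↦ 1  ≥
α = 2/3, β = 1/3 ↦ 1  ≥
α = 2/3, β = 2/3 ↦ 1  ≥
α = 2/3, β = 1 ↦ 2/3  <
α = 1, β = 0 ↦ 1  ≥
α = 1, β = 1/3 ↦ 1  ≥
α = 1, β = 2/3 ↦ 1  ≥
α = 1, β = 1 ↦ 1  ≥
So 10 of the 16 assignments meet the threshold.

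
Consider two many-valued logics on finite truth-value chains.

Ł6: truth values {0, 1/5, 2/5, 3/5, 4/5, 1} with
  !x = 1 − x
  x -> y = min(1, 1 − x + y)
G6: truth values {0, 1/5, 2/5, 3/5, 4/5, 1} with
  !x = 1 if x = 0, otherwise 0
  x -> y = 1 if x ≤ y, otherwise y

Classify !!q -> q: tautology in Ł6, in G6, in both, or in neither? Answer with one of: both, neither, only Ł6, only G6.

In Ł6: every assignment gives 1 — tautology.
In G6: at q = 1/5 the value is 1/5 — not a tautology.

only Ł6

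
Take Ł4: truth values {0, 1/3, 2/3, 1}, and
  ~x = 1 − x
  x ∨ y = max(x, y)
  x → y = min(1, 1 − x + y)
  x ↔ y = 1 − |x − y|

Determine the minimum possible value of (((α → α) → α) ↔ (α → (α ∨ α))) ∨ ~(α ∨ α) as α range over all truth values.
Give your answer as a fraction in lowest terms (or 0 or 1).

2/3

Take α = 1/3:
α → α = 1/3 → 1/3 = 1
(α → α) → α = 1 → 1/3 = 1/3
α ∨ α = 1/3 ∨ 1/3 = 1/3
α → (α ∨ α) = 1/3 → 1/3 = 1
((α → α) → α) ↔ (α → (α ∨ α)) = 1/3 ↔ 1 = 1/3
α ∨ α = 1/3 ∨ 1/3 = 1/3
~(α ∨ α) = ~1/3 = 2/3
(((α → α) → α) ↔ (α → (α ∨ α))) ∨ ~(α ∨ α) = 1/3 ∨ 2/3 = 2/3
No assignment yields a value below 2/3, so this is the minimum.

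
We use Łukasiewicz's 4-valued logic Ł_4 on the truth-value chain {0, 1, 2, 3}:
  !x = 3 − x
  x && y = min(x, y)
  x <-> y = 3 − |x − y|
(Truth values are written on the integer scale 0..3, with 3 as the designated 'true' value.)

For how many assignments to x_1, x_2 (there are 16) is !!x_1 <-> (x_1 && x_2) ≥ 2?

13

x_1 = 0, x_2 = 0 ↦ 3  ≥
x_1 = 0, x_2 = 1 ↦ 3  ≥
x_1 = 0, x_2 = 2 ↦ 3  ≥
x_1 = 0, x_2 = 3 ↦ 3  ≥
x_1 = 1, x_2 = 0 ↦ 2  ≥
x_1 = 1, x_2 = 1 ↦ 3  ≥
x_1 = 1, x_2 = 2 ↦ 3  ≥
x_1 = 1, x_2 = 3 ↦ 3  ≥
x_1 = 2, x_2 = 0 ↦ 1  <
x_1 = 2, x_2 = 1 ↦ 2  ≥
x_1 = 2, x_2 = 2 ↦ 3  ≥
x_1 = 2, x_2 = 3 ↦ 3  ≥
x_1 = 3, x_2 = 0 ↦ 0  <
x_1 = 3, x_2 = 1 ↦ 1  <
x_1 = 3, x_2 = 2 ↦ 2  ≥
x_1 = 3, x_2 = 3 ↦ 3  ≥
So 13 of the 16 assignments meet the threshold.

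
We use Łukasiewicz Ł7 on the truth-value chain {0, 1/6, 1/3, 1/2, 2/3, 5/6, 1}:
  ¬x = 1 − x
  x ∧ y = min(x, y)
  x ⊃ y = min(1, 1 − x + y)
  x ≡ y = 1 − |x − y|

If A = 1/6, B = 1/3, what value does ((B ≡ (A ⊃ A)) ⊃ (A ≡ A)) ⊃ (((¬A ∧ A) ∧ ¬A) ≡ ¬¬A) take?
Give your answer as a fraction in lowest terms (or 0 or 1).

1

A ⊃ A = 1/6 ⊃ 1/6 = 1
B ≡ (A ⊃ A) = 1/3 ≡ 1 = 1/3
A ≡ A = 1/6 ≡ 1/6 = 1
(B ≡ (A ⊃ A)) ⊃ (A ≡ A) = 1/3 ⊃ 1 = 1
¬A = ¬1/6 = 5/6
¬A ∧ A = 5/6 ∧ 1/6 = 1/6
¬A = ¬1/6 = 5/6
(¬A ∧ A) ∧ ¬A = 1/6 ∧ 5/6 = 1/6
¬A = ¬1/6 = 5/6
¬¬A = ¬5/6 = 1/6
((¬A ∧ A) ∧ ¬A) ≡ ¬¬A = 1/6 ≡ 1/6 = 1
((B ≡ (A ⊃ A)) ⊃ (A ≡ A)) ⊃ (((¬A ∧ A) ∧ ¬A) ≡ ¬¬A) = 1 ⊃ 1 = 1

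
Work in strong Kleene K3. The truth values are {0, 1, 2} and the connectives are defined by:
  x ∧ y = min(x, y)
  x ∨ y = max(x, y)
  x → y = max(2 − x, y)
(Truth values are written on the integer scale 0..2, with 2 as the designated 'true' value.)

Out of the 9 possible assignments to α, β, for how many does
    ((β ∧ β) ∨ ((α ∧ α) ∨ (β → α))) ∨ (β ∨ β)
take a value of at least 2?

7

α = 0, β = 0 ↦ 2  ≥
α = 0, β = 1 ↦ 1  <
α = 0, β = 2 ↦ 2  ≥
α = 1, β = 0 ↦ 2  ≥
α = 1, β = 1 ↦ 1  <
α = 1, β = 2 ↦ 2  ≥
α = 2, β = 0 ↦ 2  ≥
α = 2, β = 1 ↦ 2  ≥
α = 2, β = 2 ↦ 2  ≥
So 7 of the 9 assignments meet the threshold.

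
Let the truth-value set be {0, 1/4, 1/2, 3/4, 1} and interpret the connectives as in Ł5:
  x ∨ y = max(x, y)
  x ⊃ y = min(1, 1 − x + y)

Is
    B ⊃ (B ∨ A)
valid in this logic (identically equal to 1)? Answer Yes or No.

Yes

At A = 1/2, B = 1/4, for instance:
B ∨ A = 1/4 ∨ 1/2 = 1/2
B ⊃ (B ∨ A) = 1/4 ⊃ 1/2 = 1
and checking the remaining 24 assignments likewise gives ≥ 1 in every case.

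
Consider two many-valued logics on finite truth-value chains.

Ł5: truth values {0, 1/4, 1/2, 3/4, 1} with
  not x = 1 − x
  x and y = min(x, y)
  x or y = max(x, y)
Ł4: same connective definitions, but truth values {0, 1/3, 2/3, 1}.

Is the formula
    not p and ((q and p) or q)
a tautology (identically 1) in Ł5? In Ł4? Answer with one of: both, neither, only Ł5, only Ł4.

In Ł5: at p = 0, q = 0 the value is 0 — not a tautology.
In Ł4: at p = 0, q = 0 the value is 0 — not a tautology.

neither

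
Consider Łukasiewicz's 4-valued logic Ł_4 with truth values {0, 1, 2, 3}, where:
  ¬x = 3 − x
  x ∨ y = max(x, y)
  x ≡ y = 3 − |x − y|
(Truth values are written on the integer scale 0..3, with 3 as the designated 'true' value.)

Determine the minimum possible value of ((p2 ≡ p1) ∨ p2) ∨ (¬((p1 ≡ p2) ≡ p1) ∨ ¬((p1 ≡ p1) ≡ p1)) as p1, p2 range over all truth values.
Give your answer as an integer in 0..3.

Take p1 = 2, p2 = 0:
p2 ≡ p1 = 0 ≡ 2 = 1
(p2 ≡ p1) ∨ p2 = 1 ∨ 0 = 1
p1 ≡ p2 = 2 ≡ 0 = 1
(p1 ≡ p2) ≡ p1 = 1 ≡ 2 = 2
¬((p1 ≡ p2) ≡ p1) = ¬2 = 1
p1 ≡ p1 = 2 ≡ 2 = 3
(p1 ≡ p1) ≡ p1 = 3 ≡ 2 = 2
¬((p1 ≡ p1) ≡ p1) = ¬2 = 1
¬((p1 ≡ p2) ≡ p1) ∨ ¬((p1 ≡ p1) ≡ p1) = 1 ∨ 1 = 1
((p2 ≡ p1) ∨ p2) ∨ (¬((p1 ≡ p2) ≡ p1) ∨ ¬((p1 ≡ p1) ≡ p1)) = 1 ∨ 1 = 1
No assignment yields a value below 1, so this is the minimum.

1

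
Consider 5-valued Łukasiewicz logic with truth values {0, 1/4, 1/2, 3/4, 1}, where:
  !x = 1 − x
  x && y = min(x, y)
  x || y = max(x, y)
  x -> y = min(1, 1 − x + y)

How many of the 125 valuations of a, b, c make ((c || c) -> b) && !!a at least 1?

value 1: 15 assignments (counts)
value 3/4: 23 assignments
value 1/2: 28 assignments
value 1/4: 30 assignments
value 0: 29 assignments
So 15 of the 125 assignments meet the threshold.

15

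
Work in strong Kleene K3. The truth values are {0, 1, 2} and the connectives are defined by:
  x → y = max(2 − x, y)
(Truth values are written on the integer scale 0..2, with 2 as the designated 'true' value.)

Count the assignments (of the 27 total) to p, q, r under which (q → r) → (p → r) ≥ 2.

17

value 2: 17 assignments (counts)
value 1: 9 assignments
value 0: 1 assignment
So 17 of the 27 assignments meet the threshold.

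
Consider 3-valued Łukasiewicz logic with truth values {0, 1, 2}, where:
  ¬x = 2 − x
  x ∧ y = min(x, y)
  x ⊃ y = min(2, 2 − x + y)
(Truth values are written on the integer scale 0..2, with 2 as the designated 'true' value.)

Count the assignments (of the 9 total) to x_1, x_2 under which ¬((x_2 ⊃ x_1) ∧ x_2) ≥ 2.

x_1 = 0, x_2 = 0 ↦ 2  ≥
x_1 = 0, x_2 = 1 ↦ 1  <
x_1 = 0, x_2 = 2 ↦ 2  ≥
x_1 = 1, x_2 = 0 ↦ 2  ≥
x_1 = 1, x_2 = 1 ↦ 1  <
x_1 = 1, x_2 = 2 ↦ 1  <
x_1 = 2, x_2 = 0 ↦ 2  ≥
x_1 = 2, x_2 = 1 ↦ 1  <
x_1 = 2, x_2 = 2 ↦ 0  <
So 4 of the 9 assignments meet the threshold.

4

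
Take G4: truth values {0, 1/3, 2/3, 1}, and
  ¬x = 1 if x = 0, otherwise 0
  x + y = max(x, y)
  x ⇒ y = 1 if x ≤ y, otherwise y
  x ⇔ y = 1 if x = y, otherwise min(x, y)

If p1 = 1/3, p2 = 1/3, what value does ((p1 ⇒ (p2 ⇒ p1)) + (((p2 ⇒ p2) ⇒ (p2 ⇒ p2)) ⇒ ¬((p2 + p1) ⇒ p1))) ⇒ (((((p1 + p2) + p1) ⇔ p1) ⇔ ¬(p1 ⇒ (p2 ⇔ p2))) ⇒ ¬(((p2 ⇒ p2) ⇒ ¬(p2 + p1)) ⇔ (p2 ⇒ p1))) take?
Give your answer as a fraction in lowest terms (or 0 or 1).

1

p2 ⇒ p1 = 1/3 ⇒ 1/3 = 1
p1 ⇒ (p2 ⇒ p1) = 1/3 ⇒ 1 = 1
p2 ⇒ p2 = 1/3 ⇒ 1/3 = 1
p2 ⇒ p2 = 1/3 ⇒ 1/3 = 1
(p2 ⇒ p2) ⇒ (p2 ⇒ p2) = 1 ⇒ 1 = 1
p2 + p1 = 1/3 + 1/3 = 1/3
(p2 + p1) ⇒ p1 = 1/3 ⇒ 1/3 = 1
¬((p2 + p1) ⇒ p1) = ¬1 = 0
((p2 ⇒ p2) ⇒ (p2 ⇒ p2)) ⇒ ¬((p2 + p1) ⇒ p1) = 1 ⇒ 0 = 0
(p1 ⇒ (p2 ⇒ p1)) + (((p2 ⇒ p2) ⇒ (p2 ⇒ p2)) ⇒ ¬((p2 + p1) ⇒ p1)) = 1 + 0 = 1
p1 + p2 = 1/3 + 1/3 = 1/3
(p1 + p2) + p1 = 1/3 + 1/3 = 1/3
((p1 + p2) + p1) ⇔ p1 = 1/3 ⇔ 1/3 = 1
p2 ⇔ p2 = 1/3 ⇔ 1/3 = 1
p1 ⇒ (p2 ⇔ p2) = 1/3 ⇒ 1 = 1
¬(p1 ⇒ (p2 ⇔ p2)) = ¬1 = 0
(((p1 + p2) + p1) ⇔ p1) ⇔ ¬(p1 ⇒ (p2 ⇔ p2)) = 1 ⇔ 0 = 0
p2 ⇒ p2 = 1/3 ⇒ 1/3 = 1
p2 + p1 = 1/3 + 1/3 = 1/3
¬(p2 + p1) = ¬1/3 = 0
(p2 ⇒ p2) ⇒ ¬(p2 + p1) = 1 ⇒ 0 = 0
p2 ⇒ p1 = 1/3 ⇒ 1/3 = 1
((p2 ⇒ p2) ⇒ ¬(p2 + p1)) ⇔ (p2 ⇒ p1) = 0 ⇔ 1 = 0
¬(((p2 ⇒ p2) ⇒ ¬(p2 + p1)) ⇔ (p2 ⇒ p1)) = ¬0 = 1
((((p1 + p2) + p1) ⇔ p1) ⇔ ¬(p1 ⇒ (p2 ⇔ p2))) ⇒ ¬(((p2 ⇒ p2) ⇒ ¬(p2 + p1)) ⇔ (p2 ⇒ p1)) = 0 ⇒ 1 = 1
((p1 ⇒ (p2 ⇒ p1)) + (((p2 ⇒ p2) ⇒ (p2 ⇒ p2)) ⇒ ¬((p2 + p1) ⇒ p1))) ⇒ (((((p1 + p2) + p1) ⇔ p1) ⇔ ¬(p1 ⇒ (p2 ⇔ p2))) ⇒ ¬(((p2 ⇒ p2) ⇒ ¬(p2 + p1)) ⇔ (p2 ⇒ p1))) = 1 ⇒ 1 = 1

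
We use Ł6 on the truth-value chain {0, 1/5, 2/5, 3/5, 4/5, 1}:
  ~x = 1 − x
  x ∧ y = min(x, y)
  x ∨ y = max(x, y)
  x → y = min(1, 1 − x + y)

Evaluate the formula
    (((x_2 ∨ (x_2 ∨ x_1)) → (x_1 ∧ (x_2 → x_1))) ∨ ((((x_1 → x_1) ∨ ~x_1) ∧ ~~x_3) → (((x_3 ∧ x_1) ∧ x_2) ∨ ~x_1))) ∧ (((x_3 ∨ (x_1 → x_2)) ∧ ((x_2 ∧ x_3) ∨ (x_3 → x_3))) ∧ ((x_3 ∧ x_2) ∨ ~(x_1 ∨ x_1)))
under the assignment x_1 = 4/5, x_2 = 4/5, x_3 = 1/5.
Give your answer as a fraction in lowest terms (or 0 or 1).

1/5

x_2 ∨ x_1 = 4/5 ∨ 4/5 = 4/5
x_2 ∨ (x_2 ∨ x_1) = 4/5 ∨ 4/5 = 4/5
x_2 → x_1 = 4/5 → 4/5 = 1
x_1 ∧ (x_2 → x_1) = 4/5 ∧ 1 = 4/5
(x_2 ∨ (x_2 ∨ x_1)) → (x_1 ∧ (x_2 → x_1)) = 4/5 → 4/5 = 1
x_1 → x_1 = 4/5 → 4/5 = 1
~x_1 = ~4/5 = 1/5
(x_1 → x_1) ∨ ~x_1 = 1 ∨ 1/5 = 1
~x_3 = ~1/5 = 4/5
~~x_3 = ~4/5 = 1/5
((x_1 → x_1) ∨ ~x_1) ∧ ~~x_3 = 1 ∧ 1/5 = 1/5
x_3 ∧ x_1 = 1/5 ∧ 4/5 = 1/5
(x_3 ∧ x_1) ∧ x_2 = 1/5 ∧ 4/5 = 1/5
~x_1 = ~4/5 = 1/5
((x_3 ∧ x_1) ∧ x_2) ∨ ~x_1 = 1/5 ∨ 1/5 = 1/5
(((x_1 → x_1) ∨ ~x_1) ∧ ~~x_3) → (((x_3 ∧ x_1) ∧ x_2) ∨ ~x_1) = 1/5 → 1/5 = 1
((x_2 ∨ (x_2 ∨ x_1)) → (x_1 ∧ (x_2 → x_1))) ∨ ((((x_1 → x_1) ∨ ~x_1) ∧ ~~x_3) → (((x_3 ∧ x_1) ∧ x_2) ∨ ~x_1)) = 1 ∨ 1 = 1
x_1 → x_2 = 4/5 → 4/5 = 1
x_3 ∨ (x_1 → x_2) = 1/5 ∨ 1 = 1
x_2 ∧ x_3 = 4/5 ∧ 1/5 = 1/5
x_3 → x_3 = 1/5 → 1/5 = 1
(x_2 ∧ x_3) ∨ (x_3 → x_3) = 1/5 ∨ 1 = 1
(x_3 ∨ (x_1 → x_2)) ∧ ((x_2 ∧ x_3) ∨ (x_3 → x_3)) = 1 ∧ 1 = 1
x_3 ∧ x_2 = 1/5 ∧ 4/5 = 1/5
x_1 ∨ x_1 = 4/5 ∨ 4/5 = 4/5
~(x_1 ∨ x_1) = ~4/5 = 1/5
(x_3 ∧ x_2) ∨ ~(x_1 ∨ x_1) = 1/5 ∨ 1/5 = 1/5
((x_3 ∨ (x_1 → x_2)) ∧ ((x_2 ∧ x_3) ∨ (x_3 → x_3))) ∧ ((x_3 ∧ x_2) ∨ ~(x_1 ∨ x_1)) = 1 ∧ 1/5 = 1/5
(((x_2 ∨ (x_2 ∨ x_1)) → (x_1 ∧ (x_2 → x_1))) ∨ ((((x_1 → x_1) ∨ ~x_1) ∧ ~~x_3) → (((x_3 ∧ x_1) ∧ x_2) ∨ ~x_1))) ∧ (((x_3 ∨ (x_1 → x_2)) ∧ ((x_2 ∧ x_3) ∨ (x_3 → x_3))) ∧ ((x_3 ∧ x_2) ∨ ~(x_1 ∨ x_1))) = 1 ∧ 1/5 = 1/5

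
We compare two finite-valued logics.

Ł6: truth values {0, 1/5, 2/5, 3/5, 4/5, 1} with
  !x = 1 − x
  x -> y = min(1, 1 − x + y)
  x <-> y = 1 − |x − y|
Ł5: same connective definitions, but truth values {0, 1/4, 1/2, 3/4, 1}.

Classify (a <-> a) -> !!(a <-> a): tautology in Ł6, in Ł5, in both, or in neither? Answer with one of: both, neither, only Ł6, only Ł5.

In Ł6: every assignment gives 1 — tautology.
In Ł5: every assignment gives 1 — tautology.

both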